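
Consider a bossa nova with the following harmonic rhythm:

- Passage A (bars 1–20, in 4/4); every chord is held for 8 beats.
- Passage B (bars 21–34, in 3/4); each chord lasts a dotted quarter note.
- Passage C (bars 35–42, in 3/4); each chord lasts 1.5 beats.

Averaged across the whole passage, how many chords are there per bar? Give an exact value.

9/7 chords per bar

A: 20 × 4 = 80 beats ÷ 8 = 10 chords.
B: 14 × 3 = 42 beats ÷ 1.5 = 28 chords.
C: 8 × 3 = 24 beats ÷ 1.5 = 16 chords.
Overall: 54 chords over 42 bars → 54/42 = 9/7 chords per bar.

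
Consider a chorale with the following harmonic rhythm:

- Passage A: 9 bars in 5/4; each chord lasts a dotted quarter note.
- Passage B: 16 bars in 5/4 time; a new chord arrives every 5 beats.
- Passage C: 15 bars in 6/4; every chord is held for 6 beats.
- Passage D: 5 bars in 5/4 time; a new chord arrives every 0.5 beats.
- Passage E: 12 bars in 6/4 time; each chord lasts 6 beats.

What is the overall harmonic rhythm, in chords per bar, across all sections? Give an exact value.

A: 9 × 5 = 45 beats ÷ 1.5 = 30 chords.
B: 16 × 5 = 80 beats ÷ 5 = 16 chords.
C: 15 × 6 = 90 beats ÷ 6 = 15 chords.
D: 5 × 5 = 25 beats ÷ 0.5 = 50 chords.
E: 12 × 6 = 72 beats ÷ 6 = 12 chords.
Overall: 123 chords over 57 bars → 123/57 = 41/19 chords per bar.

41/19 chords per bar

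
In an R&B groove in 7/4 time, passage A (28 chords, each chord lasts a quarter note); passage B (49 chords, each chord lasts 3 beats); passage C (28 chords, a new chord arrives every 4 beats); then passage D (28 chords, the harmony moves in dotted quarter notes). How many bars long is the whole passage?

47 bars

A: 28 × 1 = 28 beats = 4 bars.
B: 49 × 3 = 147 beats = 21 bars.
C: 28 × 4 = 112 beats = 16 bars.
D: 28 × 1.5 = 42 beats = 6 bars.
Total: 4 + 21 + 16 + 6 = 47 bars.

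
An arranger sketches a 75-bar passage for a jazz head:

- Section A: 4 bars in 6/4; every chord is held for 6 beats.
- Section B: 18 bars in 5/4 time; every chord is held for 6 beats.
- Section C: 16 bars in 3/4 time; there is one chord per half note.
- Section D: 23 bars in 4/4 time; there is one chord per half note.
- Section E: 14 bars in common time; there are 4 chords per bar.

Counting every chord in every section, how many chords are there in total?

145 chords

A: 4 bars × 6 beats = 24 beats; 6 beats/chord → 4 chords.
B: 18 bars × 5 beats = 90 beats; 6 beats/chord → 15 chords.
C: 16 bars × 3 beats = 48 beats; 2 beats/chord → 24 chords.
D: 23 bars × 4 beats = 92 beats; 2 beats/chord → 46 chords.
E: 14 bars × 4 beats = 56 beats; 1 beat/chord → 56 chords.
Total: 4 + 15 + 24 + 46 + 56 = 145.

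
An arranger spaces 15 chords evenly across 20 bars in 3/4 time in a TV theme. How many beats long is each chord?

4 beats

20 bars × 3 beats/bar = 60 beats total.
60 beats ÷ 15 chords = 4 beats per chord.
(That is a whole note.)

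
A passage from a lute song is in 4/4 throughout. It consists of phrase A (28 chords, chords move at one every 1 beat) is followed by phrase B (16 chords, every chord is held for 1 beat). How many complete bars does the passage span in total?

11 bars

A: 28 × 1 = 28 beats = 7 bars.
B: 16 × 1 = 16 beats = 4 bars.
Total: 7 + 4 = 11 bars.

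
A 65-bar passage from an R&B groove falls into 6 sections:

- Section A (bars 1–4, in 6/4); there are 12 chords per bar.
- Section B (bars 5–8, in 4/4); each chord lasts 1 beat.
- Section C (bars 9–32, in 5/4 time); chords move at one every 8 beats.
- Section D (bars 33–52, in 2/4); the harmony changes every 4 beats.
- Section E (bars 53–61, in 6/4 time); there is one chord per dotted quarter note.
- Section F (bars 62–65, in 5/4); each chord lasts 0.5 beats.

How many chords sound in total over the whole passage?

A: 4 bars × 6 beats = 24 beats; 0.5 beats/chord → 48 chords.
B: 4 bars × 4 beats = 16 beats; 1 beat/chord → 16 chords.
C: 24 bars × 5 beats = 120 beats; 8 beats/chord → 15 chords.
D: 20 bars × 2 beats = 40 beats; 4 beats/chord → 10 chords.
E: 9 bars × 6 beats = 54 beats; 1.5 beats/chord → 36 chords.
F: 4 bars × 5 beats = 20 beats; 0.5 beats/chord → 40 chords.
Total: 48 + 16 + 15 + 10 + 36 + 40 = 165.

165 chords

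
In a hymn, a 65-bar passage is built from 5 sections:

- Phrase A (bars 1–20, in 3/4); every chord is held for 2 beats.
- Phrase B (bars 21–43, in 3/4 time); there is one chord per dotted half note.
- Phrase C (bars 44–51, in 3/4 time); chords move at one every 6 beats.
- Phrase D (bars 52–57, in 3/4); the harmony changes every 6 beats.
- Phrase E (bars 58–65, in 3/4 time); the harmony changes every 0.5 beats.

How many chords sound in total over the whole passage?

A has 60 beats and chords last 2 each, so 30 chords.
B has 69 beats and chords last 3 each, so 23 chords.
C has 24 beats and chords last 6 each, so 4 chords.
D has 18 beats and chords last 6 each, so 3 chords.
E has 24 beats and chords last 0.5 each, so 48 chords.
Total: 30 + 23 + 4 + 3 + 48 = 108.

108 chords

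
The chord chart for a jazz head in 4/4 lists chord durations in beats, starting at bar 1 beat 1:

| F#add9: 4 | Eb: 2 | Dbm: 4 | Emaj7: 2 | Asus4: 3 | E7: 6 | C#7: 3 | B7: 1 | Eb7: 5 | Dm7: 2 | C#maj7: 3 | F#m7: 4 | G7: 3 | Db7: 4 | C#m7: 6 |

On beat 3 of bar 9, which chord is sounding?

C#maj7

Beat 3 of bar 9 is beat (9−1)×4 + 3 = 35 overall.
Running totals: F#add9 ends at 4, Eb ends at 6, Dbm ends at 10, Emaj7 ends at 12, Asus4 ends at 15, E7 ends at 21, C#7 ends at 24, B7 ends at 25, Eb7 ends at 30, Dm7 ends at 32, C#maj7 ends at 35.
Beat 35 falls within C#maj7.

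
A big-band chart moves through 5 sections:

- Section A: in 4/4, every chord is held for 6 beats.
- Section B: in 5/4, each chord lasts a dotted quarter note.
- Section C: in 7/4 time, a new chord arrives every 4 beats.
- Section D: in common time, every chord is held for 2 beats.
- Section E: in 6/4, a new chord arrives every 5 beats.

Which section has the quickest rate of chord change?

Section B

A: each chord is 6 beats in 4/4, so 2/3 per bar.
B: each chord is 1.5 beats in 5/4, so 10/3 per bar.
C: each chord is 4 beats in 7/4, so 1.75 per bar.
D: each chord is 2 beats in 4/4, so 2 per bar.
E: each chord is 5 beats in 6/4, so 1.2 per bar.
Fastest is B at 10/3 chords/bar.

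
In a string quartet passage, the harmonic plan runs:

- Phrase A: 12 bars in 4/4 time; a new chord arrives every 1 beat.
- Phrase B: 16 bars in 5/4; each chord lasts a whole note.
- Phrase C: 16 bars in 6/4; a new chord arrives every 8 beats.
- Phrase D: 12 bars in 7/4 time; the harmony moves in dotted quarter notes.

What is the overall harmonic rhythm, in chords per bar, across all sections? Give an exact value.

17/7 chords per bar

A: 12 bars of 4 beats is 48 beats; at 1 beat each that's 48 chords.
B: 16 bars of 5 beats is 80 beats; at 4 beats each that's 20 chords.
C: 16 bars of 6 beats is 96 beats; at 8 beats each that's 12 chords.
D: 12 bars of 7 beats is 84 beats; at 1.5 beats each that's 56 chords.
Overall: 136 chords over 56 bars → 136/56 = 17/7 chords per bar.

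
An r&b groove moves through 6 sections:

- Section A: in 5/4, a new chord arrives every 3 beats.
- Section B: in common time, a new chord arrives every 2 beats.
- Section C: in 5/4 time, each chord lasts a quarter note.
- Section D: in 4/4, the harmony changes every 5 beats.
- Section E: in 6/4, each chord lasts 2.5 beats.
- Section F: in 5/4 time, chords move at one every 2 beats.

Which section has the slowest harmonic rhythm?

A: each chord is 3 beats in 5/4, so 5/3 per bar.
B: each chord is 2 beats in 4/4, so 2 per bar.
C: each chord is 1 beat in 5/4, so 5 per bar.
D: each chord is 5 beats in 4/4, so 0.8 per bar.
E: each chord is 2.5 beats in 6/4, so 2.4 per bar.
F: each chord is 2 beats in 5/4, so 2.5 per bar.
Slowest is D at 0.8 chords/bar.

Section D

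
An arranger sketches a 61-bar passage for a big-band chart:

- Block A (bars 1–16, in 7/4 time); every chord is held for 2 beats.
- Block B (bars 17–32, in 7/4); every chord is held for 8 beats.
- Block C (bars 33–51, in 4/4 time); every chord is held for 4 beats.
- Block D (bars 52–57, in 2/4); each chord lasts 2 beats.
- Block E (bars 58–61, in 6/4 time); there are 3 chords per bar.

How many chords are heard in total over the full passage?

A has 112 beats and chords last 2 each, so 56 chords.
B has 112 beats and chords last 8 each, so 14 chords.
C has 76 beats and chords last 4 each, so 19 chords.
D has 12 beats and chords last 2 each, so 6 chords.
E has 24 beats and chords last 2 each, so 12 chords.
Total: 56 + 14 + 19 + 6 + 12 = 107.

107 chords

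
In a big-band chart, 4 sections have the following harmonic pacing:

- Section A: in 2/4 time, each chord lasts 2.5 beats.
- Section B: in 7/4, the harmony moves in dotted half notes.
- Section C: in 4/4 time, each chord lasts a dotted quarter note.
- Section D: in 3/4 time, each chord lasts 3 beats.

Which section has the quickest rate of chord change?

A: 2 beats/bar ÷ 2.5 beats/chord = 0.8 chords/bar.
B: 7 beats/bar ÷ 3 beats/chord = 7/3 chords/bar.
C: 4 beats/bar ÷ 1.5 beats/chord = 8/3 chords/bar.
D: 3 beats/bar ÷ 3 beats/chord = 1 chord/bar.
Fastest is C at 8/3 chords/bar.

Section C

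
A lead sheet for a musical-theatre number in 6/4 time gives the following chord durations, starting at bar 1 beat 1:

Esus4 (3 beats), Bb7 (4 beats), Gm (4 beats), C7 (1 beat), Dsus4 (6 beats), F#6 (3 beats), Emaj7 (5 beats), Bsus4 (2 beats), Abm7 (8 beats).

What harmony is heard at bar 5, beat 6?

Beat 6 of bar 5 is beat (5−1)×6 + 6 = 30 overall.
Running totals: Esus4 ends at 3, Bb7 ends at 7, Gm ends at 11, C7 ends at 12, Dsus4 ends at 18, F#6 ends at 21, Emaj7 ends at 26, Bsus4 ends at 28, Abm7 ends at 36.
Beat 30 falls within Abm7.

Abm7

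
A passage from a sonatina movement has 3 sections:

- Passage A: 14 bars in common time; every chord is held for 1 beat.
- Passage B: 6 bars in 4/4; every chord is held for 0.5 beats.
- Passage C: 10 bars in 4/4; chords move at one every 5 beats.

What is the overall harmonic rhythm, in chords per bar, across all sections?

A: 14 × 4 = 56 beats ÷ 1 = 56 chords.
B: 6 × 4 = 24 beats ÷ 0.5 = 48 chords.
C: 10 × 4 = 40 beats ÷ 5 = 8 chords.
Overall: 112 chords over 30 bars → 112/30 = 56/15 chords per bar.

56/15 chords per bar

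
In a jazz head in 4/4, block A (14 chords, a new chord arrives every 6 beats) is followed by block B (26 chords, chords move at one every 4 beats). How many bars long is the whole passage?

A: 14 × 6 = 84 beats = 21 bars.
B: 26 × 4 = 104 beats = 26 bars.
Total: 21 + 26 = 47 bars.

47 bars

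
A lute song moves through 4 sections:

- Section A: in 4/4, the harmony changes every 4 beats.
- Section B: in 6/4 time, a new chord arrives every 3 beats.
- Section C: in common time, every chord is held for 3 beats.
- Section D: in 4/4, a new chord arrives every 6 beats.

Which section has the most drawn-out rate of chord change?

A: each chord is 4 beats in 4/4, so 1 per bar.
B: each chord is 3 beats in 6/4, so 2 per bar.
C: each chord is 3 beats in 4/4, so 4/3 per bar.
D: each chord is 6 beats in 4/4, so 2/3 per bar.
Slowest is D at 2/3 chords/bar.

Section D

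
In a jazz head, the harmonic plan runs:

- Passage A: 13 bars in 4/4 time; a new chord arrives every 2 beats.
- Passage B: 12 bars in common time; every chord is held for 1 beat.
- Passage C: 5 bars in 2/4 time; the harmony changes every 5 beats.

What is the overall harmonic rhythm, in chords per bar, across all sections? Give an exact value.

A: 13 bars of 4 beats is 52 beats; at 2 beats each that's 26 chords.
B: 12 bars of 4 beats is 48 beats; at 1 beat each that's 48 chords.
C: 5 bars of 2 beats is 10 beats; at 5 beats each that's 2 chords.
Overall: 76 chords over 30 bars → 76/30 = 38/15 chords per bar.

38/15 chords per bar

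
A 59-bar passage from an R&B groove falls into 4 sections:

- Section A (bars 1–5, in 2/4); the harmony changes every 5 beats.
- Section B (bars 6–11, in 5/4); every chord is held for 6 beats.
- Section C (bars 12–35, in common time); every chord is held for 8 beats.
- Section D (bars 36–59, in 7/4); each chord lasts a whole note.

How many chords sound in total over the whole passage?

A: 5 bars × 2 beats = 10 beats; 5 beats/chord → 2 chords.
B: 6 bars × 5 beats = 30 beats; 6 beats/chord → 5 chords.
C: 24 bars × 4 beats = 96 beats; 8 beats/chord → 12 chords.
D: 24 bars × 7 beats = 168 beats; 4 beats/chord → 42 chords.
Total: 2 + 5 + 12 + 42 = 61.

61 chords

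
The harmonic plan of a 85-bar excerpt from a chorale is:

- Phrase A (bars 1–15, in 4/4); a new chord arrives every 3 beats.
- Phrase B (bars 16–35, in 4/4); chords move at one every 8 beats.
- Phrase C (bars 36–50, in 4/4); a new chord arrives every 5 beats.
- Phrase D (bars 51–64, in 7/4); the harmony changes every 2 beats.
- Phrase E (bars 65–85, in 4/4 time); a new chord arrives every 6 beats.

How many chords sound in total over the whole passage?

105 chords

A has 60 beats and chords last 3 each, so 20 chords.
B has 80 beats and chords last 8 each, so 10 chords.
C has 60 beats and chords last 5 each, so 12 chords.
D has 98 beats and chords last 2 each, so 49 chords.
E has 84 beats and chords last 6 each, so 14 chords.
Total: 20 + 10 + 12 + 49 + 14 = 105.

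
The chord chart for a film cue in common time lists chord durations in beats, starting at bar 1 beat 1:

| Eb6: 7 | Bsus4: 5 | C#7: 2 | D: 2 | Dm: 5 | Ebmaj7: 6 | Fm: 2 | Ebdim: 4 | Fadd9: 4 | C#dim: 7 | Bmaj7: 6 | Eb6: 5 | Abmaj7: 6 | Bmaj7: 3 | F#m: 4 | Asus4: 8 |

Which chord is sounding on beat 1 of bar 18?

Asus4

Beat 1 of bar 18 is beat (18−1)×4 + 1 = 69 overall.
Running totals: Eb6 ends at 7, Bsus4 ends at 12, C#7 ends at 14, D ends at 16, Dm ends at 21, Ebmaj7 ends at 27, Fm ends at 29, Ebdim ends at 33, Fadd9 ends at 37, C#dim ends at 44, Bmaj7 ends at 50, Eb6 ends at 55, Abmaj7 ends at 61, Bmaj7 ends at 64, F#m ends at 68, Asus4 ends at 76.
Beat 69 falls within Asus4.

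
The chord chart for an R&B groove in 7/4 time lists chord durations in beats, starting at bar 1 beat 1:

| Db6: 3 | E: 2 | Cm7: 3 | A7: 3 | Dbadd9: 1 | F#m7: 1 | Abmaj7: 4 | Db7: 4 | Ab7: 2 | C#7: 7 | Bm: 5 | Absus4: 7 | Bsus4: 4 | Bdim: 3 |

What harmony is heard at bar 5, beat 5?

Beat 5 of bar 5 is beat (5−1)×7 + 5 = 33 overall.
Running totals: Db6 ends at 3, E ends at 5, Cm7 ends at 8, A7 ends at 11, Dbadd9 ends at 12, F#m7 ends at 13, Abmaj7 ends at 17, Db7 ends at 21, Ab7 ends at 23, C#7 ends at 30, Bm ends at 35.
Beat 33 falls within Bm.

Bm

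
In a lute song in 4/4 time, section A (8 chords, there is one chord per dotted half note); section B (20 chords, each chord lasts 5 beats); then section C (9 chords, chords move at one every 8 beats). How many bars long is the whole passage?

A: 8 × 3 = 24 beats = 6 bars.
B: 20 × 5 = 100 beats = 25 bars.
C: 9 × 8 = 72 beats = 18 bars.
Total: 6 + 25 + 18 = 49 bars.

49 bars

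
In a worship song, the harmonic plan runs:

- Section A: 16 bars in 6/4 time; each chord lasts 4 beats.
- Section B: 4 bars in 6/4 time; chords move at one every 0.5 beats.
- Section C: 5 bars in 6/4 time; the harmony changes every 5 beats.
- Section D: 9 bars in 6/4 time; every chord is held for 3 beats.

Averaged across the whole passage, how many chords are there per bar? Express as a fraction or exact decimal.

A: 16 bars of 6 beats is 96 beats; at 4 beats each that's 24 chords.
B: 4 bars of 6 beats is 24 beats; at 0.5 beats each that's 48 chords.
C: 5 bars of 6 beats is 30 beats; at 5 beats each that's 6 chords.
D: 9 bars of 6 beats is 54 beats; at 3 beats each that's 18 chords.
Overall: 96 chords over 34 bars → 96/34 = 48/17 chords per bar.

48/17 chords per bar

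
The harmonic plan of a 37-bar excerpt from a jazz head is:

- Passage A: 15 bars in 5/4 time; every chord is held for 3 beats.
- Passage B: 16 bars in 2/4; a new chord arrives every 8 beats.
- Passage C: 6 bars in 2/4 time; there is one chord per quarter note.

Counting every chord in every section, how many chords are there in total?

A: 15 bars × 5 beats = 75 beats; 3 beats/chord → 25 chords.
B: 16 bars × 2 beats = 32 beats; 8 beats/chord → 4 chords.
C: 6 bars × 2 beats = 12 beats; 1 beat/chord → 12 chords.
Total: 25 + 4 + 12 = 41.

41 chords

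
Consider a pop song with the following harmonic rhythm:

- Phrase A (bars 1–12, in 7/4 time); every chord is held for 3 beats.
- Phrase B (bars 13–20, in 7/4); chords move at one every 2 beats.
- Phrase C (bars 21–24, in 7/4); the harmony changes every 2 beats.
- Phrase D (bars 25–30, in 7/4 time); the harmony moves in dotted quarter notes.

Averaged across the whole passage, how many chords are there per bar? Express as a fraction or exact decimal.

A: 12 bars of 7 beats is 84 beats; at 3 beats each that's 28 chords.
B: 8 bars of 7 beats is 56 beats; at 2 beats each that's 28 chords.
C: 4 bars of 7 beats is 28 beats; at 2 beats each that's 14 chords.
D: 6 bars of 7 beats is 42 beats; at 1.5 beats each that's 28 chords.
Overall: 98 chords over 30 bars → 98/30 = 49/15 chords per bar.

49/15 chords per bar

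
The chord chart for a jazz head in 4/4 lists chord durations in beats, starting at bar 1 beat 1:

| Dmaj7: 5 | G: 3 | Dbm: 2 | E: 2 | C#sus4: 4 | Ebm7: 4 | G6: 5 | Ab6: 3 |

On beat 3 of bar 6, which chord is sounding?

Beat 3 of bar 6 is beat (6−1)×4 + 3 = 23 overall.
Running totals: Dmaj7 ends at 5, G ends at 8, Dbm ends at 10, E ends at 12, C#sus4 ends at 16, Ebm7 ends at 20, G6 ends at 25.
Beat 23 falls within G6.

G6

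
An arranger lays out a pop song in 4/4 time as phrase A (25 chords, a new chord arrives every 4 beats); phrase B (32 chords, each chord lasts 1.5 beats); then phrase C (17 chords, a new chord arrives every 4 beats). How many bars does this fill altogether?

54 bars

A: 25 × 4 = 100 beats = 25 bars.
B: 32 × 1.5 = 48 beats = 12 bars.
C: 17 × 4 = 68 beats = 17 bars.
Total: 25 + 12 + 17 = 54 bars.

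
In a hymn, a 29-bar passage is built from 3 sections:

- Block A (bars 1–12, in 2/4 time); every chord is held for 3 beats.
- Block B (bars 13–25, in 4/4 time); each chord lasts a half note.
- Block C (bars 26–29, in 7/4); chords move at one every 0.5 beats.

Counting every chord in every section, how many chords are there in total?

90 chords

A has 24 beats and chords last 3 each, so 8 chords.
B has 52 beats and chords last 2 each, so 26 chords.
C has 28 beats and chords last 0.5 each, so 56 chords.
Total: 8 + 26 + 56 = 90.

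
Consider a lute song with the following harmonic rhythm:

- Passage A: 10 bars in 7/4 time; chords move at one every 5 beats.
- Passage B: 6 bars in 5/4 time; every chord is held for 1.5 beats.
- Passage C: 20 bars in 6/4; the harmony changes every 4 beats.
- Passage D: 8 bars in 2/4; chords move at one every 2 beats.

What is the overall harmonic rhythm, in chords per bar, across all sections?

A: 10 × 7 = 70 beats ÷ 5 = 14 chords.
B: 6 × 5 = 30 beats ÷ 1.5 = 20 chords.
C: 20 × 6 = 120 beats ÷ 4 = 30 chords.
D: 8 × 2 = 16 beats ÷ 2 = 8 chords.
Overall: 72 chords over 44 bars → 72/44 = 18/11 chords per bar.

18/11 chords per bar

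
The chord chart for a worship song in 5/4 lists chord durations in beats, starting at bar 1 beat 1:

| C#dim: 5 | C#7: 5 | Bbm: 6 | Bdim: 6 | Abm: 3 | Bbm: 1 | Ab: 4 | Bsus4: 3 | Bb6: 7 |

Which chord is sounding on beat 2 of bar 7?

Bsus4

Beat 2 of bar 7 is beat (7−1)×5 + 2 = 32 overall.
Running totals: C#dim ends at 5, C#7 ends at 10, Bbm ends at 16, Bdim ends at 22, Abm ends at 25, Bbm ends at 26, Ab ends at 30, Bsus4 ends at 33.
Beat 32 falls within Bsus4.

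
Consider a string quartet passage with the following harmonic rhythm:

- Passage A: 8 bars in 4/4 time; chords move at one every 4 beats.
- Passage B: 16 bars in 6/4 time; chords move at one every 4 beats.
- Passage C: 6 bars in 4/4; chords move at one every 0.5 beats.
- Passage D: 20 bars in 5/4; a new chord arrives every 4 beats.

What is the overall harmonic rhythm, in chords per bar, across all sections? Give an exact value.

2.1 chords per bar

A: 8 bars of 4 beats is 32 beats; at 4 beats each that's 8 chords.
B: 16 bars of 6 beats is 96 beats; at 4 beats each that's 24 chords.
C: 6 bars of 4 beats is 24 beats; at 0.5 beats each that's 48 chords.
D: 20 bars of 5 beats is 100 beats; at 4 beats each that's 25 chords.
Overall: 105 chords over 50 bars → 105/50 = 2.1 chords per bar.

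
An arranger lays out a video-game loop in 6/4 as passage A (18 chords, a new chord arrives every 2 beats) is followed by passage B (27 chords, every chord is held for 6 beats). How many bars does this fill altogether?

A: 18 × 2 = 36 beats = 6 bars.
B: 27 × 6 = 162 beats = 27 bars.
Total: 6 + 27 = 33 bars.

33 bars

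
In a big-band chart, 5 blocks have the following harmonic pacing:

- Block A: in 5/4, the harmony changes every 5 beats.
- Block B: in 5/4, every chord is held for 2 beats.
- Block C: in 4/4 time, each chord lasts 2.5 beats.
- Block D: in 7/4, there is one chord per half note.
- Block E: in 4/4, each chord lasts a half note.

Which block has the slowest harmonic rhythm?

Block A

A: each chord is 5 beats in 5/4, so 1 per bar.
B: each chord is 2 beats in 5/4, so 2.5 per bar.
C: each chord is 2.5 beats in 4/4, so 1.6 per bar.
D: each chord is 2 beats in 7/4, so 3.5 per bar.
E: each chord is 2 beats in 4/4, so 2 per bar.
Slowest is A at 1 chords/bar.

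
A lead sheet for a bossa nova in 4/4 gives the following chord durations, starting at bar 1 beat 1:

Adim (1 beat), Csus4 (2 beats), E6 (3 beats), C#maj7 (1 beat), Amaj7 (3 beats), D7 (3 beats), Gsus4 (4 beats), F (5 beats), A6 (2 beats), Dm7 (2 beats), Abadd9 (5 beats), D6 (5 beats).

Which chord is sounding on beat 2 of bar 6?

Beat 2 of bar 6 is beat (6−1)×4 + 2 = 22 overall.
Running totals: Adim ends at 1, Csus4 ends at 3, E6 ends at 6, C#maj7 ends at 7, Amaj7 ends at 10, D7 ends at 13, Gsus4 ends at 17, F ends at 22.
Beat 22 falls within F.

F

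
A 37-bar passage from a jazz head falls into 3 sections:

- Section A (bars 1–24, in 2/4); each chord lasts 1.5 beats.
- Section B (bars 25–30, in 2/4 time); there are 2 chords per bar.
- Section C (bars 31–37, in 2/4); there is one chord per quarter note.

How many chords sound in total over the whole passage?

A: 24 bars × 2 beats = 48 beats; 1.5 beats/chord → 32 chords.
B: 6 bars × 2 beats = 12 beats; 1 beat/chord → 12 chords.
C: 7 bars × 2 beats = 14 beats; 1 beat/chord → 14 chords.
Total: 32 + 12 + 14 = 58.

58 chords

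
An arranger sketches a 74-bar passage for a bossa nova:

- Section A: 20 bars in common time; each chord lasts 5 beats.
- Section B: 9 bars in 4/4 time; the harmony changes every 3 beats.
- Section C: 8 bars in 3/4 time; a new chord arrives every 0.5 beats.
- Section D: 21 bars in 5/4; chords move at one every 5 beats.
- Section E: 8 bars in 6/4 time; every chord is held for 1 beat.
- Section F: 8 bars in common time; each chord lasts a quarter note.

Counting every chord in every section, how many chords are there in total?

177 chords

A has 80 beats and chords last 5 each, so 16 chords.
B has 36 beats and chords last 3 each, so 12 chords.
C has 24 beats and chords last 0.5 each, so 48 chords.
D has 105 beats and chords last 5 each, so 21 chords.
E has 48 beats and chords last 1 each, so 48 chords.
F has 32 beats and chords last 1 each, so 32 chords.
Total: 16 + 12 + 48 + 21 + 48 + 32 = 177.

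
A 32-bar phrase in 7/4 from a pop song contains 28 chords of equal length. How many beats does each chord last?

8 beats

32 bars × 7 beats/bar = 224 beats total.
224 beats ÷ 28 chords = 8 beats per chord.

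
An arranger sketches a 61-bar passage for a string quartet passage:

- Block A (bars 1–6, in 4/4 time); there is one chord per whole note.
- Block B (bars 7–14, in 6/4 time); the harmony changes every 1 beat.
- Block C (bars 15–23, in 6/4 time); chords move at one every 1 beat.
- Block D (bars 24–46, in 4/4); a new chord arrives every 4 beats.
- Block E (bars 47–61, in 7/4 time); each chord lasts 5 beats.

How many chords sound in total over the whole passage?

A has 24 beats and chords last 4 each, so 6 chords.
B has 48 beats and chords last 1 each, so 48 chords.
C has 54 beats and chords last 1 each, so 54 chords.
D has 92 beats and chords last 4 each, so 23 chords.
E has 105 beats and chords last 5 each, so 21 chords.
Total: 6 + 48 + 54 + 23 + 21 = 152.

152 chords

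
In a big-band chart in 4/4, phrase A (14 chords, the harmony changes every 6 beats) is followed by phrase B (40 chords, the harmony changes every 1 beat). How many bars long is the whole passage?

A: 14 × 6 = 84 beats = 21 bars.
B: 40 × 1 = 40 beats = 10 bars.
Total: 21 + 10 = 31 bars.

31 bars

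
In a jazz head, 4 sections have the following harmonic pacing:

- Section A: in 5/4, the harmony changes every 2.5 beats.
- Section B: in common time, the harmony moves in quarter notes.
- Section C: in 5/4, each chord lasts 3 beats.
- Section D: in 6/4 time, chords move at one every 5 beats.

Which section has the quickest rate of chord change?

Section B

A: each chord is 2.5 beats in 5/4, so 2 per bar.
B: each chord is 1 beat in 4/4, so 4 per bar.
C: each chord is 3 beats in 5/4, so 5/3 per bar.
D: each chord is 5 beats in 6/4, so 1.2 per bar.
Fastest is B at 4 chords/bar.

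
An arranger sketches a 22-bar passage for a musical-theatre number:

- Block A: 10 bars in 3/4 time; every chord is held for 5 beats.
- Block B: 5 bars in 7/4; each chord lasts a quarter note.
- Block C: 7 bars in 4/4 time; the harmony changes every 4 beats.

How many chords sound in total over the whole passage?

48 chords

A: 10 bars × 3 beats = 30 beats; 5 beats/chord → 6 chords.
B: 5 bars × 7 beats = 35 beats; 1 beat/chord → 35 chords.
C: 7 bars × 4 beats = 28 beats; 4 beats/chord → 7 chords.
Total: 6 + 35 + 7 = 48.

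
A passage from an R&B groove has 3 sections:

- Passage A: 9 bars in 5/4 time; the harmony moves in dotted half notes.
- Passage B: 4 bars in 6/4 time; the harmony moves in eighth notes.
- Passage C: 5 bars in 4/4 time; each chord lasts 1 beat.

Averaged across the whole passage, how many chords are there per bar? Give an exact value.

83/18 chords per bar

A: 9 × 5 = 45 beats ÷ 3 = 15 chords.
B: 4 × 6 = 24 beats ÷ 0.5 = 48 chords.
C: 5 × 4 = 20 beats ÷ 1 = 20 chords.
Overall: 83 chords over 18 bars → 83/18 = 83/18 chords per bar.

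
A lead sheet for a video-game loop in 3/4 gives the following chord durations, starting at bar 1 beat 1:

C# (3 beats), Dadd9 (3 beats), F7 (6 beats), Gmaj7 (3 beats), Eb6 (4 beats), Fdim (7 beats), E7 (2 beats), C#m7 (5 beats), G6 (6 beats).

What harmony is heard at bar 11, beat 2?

Beat 2 of bar 11 is beat (11−1)×3 + 2 = 32 overall.
Running totals: C# ends at 3, Dadd9 ends at 6, F7 ends at 12, Gmaj7 ends at 15, Eb6 ends at 19, Fdim ends at 26, E7 ends at 28, C#m7 ends at 33.
Beat 32 falls within C#m7.

C#m7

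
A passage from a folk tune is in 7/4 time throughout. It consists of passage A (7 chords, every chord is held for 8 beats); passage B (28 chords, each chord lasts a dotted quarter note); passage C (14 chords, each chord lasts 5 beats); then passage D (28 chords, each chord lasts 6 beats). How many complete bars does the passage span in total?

A: 7 × 8 = 56 beats = 8 bars.
B: 28 × 1.5 = 42 beats = 6 bars.
C: 14 × 5 = 70 beats = 10 bars.
D: 28 × 6 = 168 beats = 24 bars.
Total: 8 + 6 + 10 + 24 = 48 bars.

48 bars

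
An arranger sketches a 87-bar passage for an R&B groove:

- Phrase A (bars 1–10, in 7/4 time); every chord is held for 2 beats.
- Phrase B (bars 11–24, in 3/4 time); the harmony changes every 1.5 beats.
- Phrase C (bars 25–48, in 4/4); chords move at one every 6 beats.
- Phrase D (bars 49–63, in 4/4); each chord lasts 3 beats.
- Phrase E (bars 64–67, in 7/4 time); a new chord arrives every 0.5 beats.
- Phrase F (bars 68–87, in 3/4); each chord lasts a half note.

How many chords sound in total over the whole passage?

185 chords

A has 70 beats and chords last 2 each, so 35 chords.
B has 42 beats and chords last 1.5 each, so 28 chords.
C has 96 beats and chords last 6 each, so 16 chords.
D has 60 beats and chords last 3 each, so 20 chords.
E has 28 beats and chords last 0.5 each, so 56 chords.
F has 60 beats and chords last 2 each, so 30 chords.
Total: 35 + 28 + 16 + 20 + 56 + 30 = 185.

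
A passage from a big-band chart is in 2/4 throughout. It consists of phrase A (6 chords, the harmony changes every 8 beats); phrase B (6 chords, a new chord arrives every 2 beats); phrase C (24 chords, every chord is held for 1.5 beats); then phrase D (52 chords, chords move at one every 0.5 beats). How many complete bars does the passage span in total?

A: 6 × 8 = 48 beats = 24 bars.
B: 6 × 2 = 12 beats = 6 bars.
C: 24 × 1.5 = 36 beats = 18 bars.
D: 52 × 0.5 = 26 beats = 13 bars.
Total: 24 + 6 + 18 + 13 = 61 bars.

61 bars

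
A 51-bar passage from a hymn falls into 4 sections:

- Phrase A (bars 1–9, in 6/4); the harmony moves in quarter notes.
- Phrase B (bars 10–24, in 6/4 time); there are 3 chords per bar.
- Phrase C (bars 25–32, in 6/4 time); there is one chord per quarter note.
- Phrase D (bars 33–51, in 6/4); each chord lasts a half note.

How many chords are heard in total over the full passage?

204 chords

A: 9 bars × 6 beats = 54 beats; 1 beat/chord → 54 chords.
B: 15 bars × 6 beats = 90 beats; 2 beats/chord → 45 chords.
C: 8 bars × 6 beats = 48 beats; 1 beat/chord → 48 chords.
D: 19 bars × 6 beats = 114 beats; 2 beats/chord → 57 chords.
Total: 54 + 45 + 48 + 57 = 204.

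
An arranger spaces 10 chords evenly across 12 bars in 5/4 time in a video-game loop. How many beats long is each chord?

6 beats

12 bars × 5 beats/bar = 60 beats total.
60 beats ÷ 10 chords = 6 beats per chord.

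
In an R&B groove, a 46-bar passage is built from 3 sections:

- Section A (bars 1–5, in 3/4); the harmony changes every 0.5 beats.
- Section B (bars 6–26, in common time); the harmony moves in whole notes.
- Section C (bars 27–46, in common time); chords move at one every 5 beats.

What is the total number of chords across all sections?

67 chords

A: 5·3 = 15 beats, 15/0.5 = 30 chords.
B: 21·4 = 84 beats, 84/4 = 21 chords.
C: 20·4 = 80 beats, 80/5 = 16 chords.
Total: 30 + 21 + 16 = 67.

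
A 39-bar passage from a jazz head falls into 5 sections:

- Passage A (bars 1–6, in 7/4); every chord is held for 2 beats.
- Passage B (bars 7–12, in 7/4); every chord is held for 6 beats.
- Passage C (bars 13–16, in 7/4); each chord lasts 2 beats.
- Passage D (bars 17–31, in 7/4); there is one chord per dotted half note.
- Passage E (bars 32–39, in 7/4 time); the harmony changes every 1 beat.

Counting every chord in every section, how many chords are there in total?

133 chords

A: 6·7 = 42 beats, 42/2 = 21 chords.
B: 6·7 = 42 beats, 42/6 = 7 chords.
C: 4·7 = 28 beats, 28/2 = 14 chords.
D: 15·7 = 105 beats, 105/3 = 35 chords.
E: 8·7 = 56 beats, 56/1 = 56 chords.
Total: 21 + 7 + 14 + 35 + 56 = 133.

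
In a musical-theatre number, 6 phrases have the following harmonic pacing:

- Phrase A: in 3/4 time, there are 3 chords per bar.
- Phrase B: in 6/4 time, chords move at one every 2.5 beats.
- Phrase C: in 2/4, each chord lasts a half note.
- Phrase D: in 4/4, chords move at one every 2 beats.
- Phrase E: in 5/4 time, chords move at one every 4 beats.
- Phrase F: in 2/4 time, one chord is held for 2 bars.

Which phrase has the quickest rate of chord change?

A: 3/1 = 3 chords/bar.
B: 6/2.5 = 2.4 chords/bar.
C: 2/2 = 1 chord/bar.
D: 4/2 = 2 chords/bar.
E: 5/4 = 1.25 chords/bar.
F: 2/4 = 0.5 chords/bar.
Fastest is A at 3 chords/bar.

Phrase A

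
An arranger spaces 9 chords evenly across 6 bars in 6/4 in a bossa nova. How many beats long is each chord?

6 bars × 6 beats/bar = 36 beats total.
36 beats ÷ 9 chords = 4 beats per chord.
(That is a whole note.)

4 beats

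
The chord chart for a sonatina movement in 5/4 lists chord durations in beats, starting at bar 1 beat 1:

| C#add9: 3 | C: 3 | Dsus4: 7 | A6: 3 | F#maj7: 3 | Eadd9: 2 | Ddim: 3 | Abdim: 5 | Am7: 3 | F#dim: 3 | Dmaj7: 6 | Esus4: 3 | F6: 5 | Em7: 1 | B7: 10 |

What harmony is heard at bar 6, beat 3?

Abdim

Beat 3 of bar 6 is beat (6−1)×5 + 3 = 28 overall.
Running totals: C#add9 ends at 3, C ends at 6, Dsus4 ends at 13, A6 ends at 16, F#maj7 ends at 19, Eadd9 ends at 21, Ddim ends at 24, Abdim ends at 29.
Beat 28 falls within Abdim.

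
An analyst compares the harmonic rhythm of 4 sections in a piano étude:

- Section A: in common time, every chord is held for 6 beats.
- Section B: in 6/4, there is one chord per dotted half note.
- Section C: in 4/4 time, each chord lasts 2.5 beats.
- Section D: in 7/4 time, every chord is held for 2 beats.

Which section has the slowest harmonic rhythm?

Section A

A: 4 beats/bar ÷ 6 beats/chord = 2/3 chords/bar.
B: 6 beats/bar ÷ 3 beats/chord = 2 chords/bar.
C: 4 beats/bar ÷ 2.5 beats/chord = 1.6 chords/bar.
D: 7 beats/bar ÷ 2 beats/chord = 3.5 chords/bar.
Slowest is A at 2/3 chords/bar.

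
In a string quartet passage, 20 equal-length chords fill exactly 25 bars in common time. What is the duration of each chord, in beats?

25 bars × 4 beats/bar = 100 beats total.
100 beats ÷ 20 chords = 5 beats per chord.

5 beats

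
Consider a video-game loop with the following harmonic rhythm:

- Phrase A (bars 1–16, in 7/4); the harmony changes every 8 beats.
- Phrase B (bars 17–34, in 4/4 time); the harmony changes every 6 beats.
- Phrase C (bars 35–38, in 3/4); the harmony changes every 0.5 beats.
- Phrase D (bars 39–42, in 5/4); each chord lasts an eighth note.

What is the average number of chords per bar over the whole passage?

A: 16 × 7 = 112 beats ÷ 8 = 14 chords.
B: 18 × 4 = 72 beats ÷ 6 = 12 chords.
C: 4 × 3 = 12 beats ÷ 0.5 = 24 chords.
D: 4 × 5 = 20 beats ÷ 0.5 = 40 chords.
Overall: 90 chords over 42 bars → 90/42 = 15/7 chords per bar.

15/7 chords per bar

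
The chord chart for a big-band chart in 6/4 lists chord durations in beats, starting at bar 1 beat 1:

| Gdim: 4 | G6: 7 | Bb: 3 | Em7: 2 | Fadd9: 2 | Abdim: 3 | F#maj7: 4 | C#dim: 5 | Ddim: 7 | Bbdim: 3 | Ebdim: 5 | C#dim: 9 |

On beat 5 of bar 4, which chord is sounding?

F#maj7

Beat 5 of bar 4 is beat (4−1)×6 + 5 = 23 overall.
Running totals: Gdim ends at 4, G6 ends at 11, Bb ends at 14, Em7 ends at 16, Fadd9 ends at 18, Abdim ends at 21, F#maj7 ends at 25.
Beat 23 falls within F#maj7.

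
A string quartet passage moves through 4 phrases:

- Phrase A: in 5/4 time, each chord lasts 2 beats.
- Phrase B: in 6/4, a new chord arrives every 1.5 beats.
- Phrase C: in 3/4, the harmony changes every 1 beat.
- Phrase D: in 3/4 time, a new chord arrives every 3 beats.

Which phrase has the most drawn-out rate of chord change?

Phrase D

A: each chord is 2 beats in 5/4, so 2.5 per bar.
B: each chord is 1.5 beats in 6/4, so 4 per bar.
C: each chord is 1 beat in 3/4, so 3 per bar.
D: each chord is 3 beats in 3/4, so 1 per bar.
Slowest is D at 1 chords/bar.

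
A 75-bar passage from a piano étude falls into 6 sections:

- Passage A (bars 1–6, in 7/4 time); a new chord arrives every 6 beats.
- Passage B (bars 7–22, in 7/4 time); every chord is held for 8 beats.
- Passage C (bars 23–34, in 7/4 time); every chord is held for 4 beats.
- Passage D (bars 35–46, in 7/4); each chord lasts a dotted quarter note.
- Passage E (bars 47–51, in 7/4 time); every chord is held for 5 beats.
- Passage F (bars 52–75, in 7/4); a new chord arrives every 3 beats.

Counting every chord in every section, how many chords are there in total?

161 chords

A: 6·7 = 42 beats, 42/6 = 7 chords.
B: 16·7 = 112 beats, 112/8 = 14 chords.
C: 12·7 = 84 beats, 84/4 = 21 chords.
D: 12·7 = 84 beats, 84/1.5 = 56 chords.
E: 5·7 = 35 beats, 35/5 = 7 chords.
F: 24·7 = 168 beats, 168/3 = 56 chords.
Total: 7 + 14 + 21 + 56 + 7 + 56 = 161.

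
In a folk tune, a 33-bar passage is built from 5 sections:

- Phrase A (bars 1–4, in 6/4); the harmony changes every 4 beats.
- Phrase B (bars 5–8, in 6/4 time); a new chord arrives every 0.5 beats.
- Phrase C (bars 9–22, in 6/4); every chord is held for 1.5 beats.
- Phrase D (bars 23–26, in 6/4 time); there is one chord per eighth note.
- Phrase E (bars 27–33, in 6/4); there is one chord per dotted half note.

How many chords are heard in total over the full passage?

172 chords

A has 24 beats and chords last 4 each, so 6 chords.
B has 24 beats and chords last 0.5 each, so 48 chords.
C has 84 beats and chords last 1.5 each, so 56 chords.
D has 24 beats and chords last 0.5 each, so 48 chords.
E has 42 beats and chords last 3 each, so 14 chords.
Total: 6 + 48 + 56 + 48 + 14 = 172.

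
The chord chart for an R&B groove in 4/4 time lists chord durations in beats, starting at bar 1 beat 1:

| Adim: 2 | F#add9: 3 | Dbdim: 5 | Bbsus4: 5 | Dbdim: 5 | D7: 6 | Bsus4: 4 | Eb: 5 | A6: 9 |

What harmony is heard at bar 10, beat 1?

A6

Beat 1 of bar 10 is beat (10−1)×4 + 1 = 37 overall.
Running totals: Adim ends at 2, F#add9 ends at 5, Dbdim ends at 10, Bbsus4 ends at 15, Dbdim ends at 20, D7 ends at 26, Bsus4 ends at 30, Eb ends at 35, A6 ends at 44.
Beat 37 falls within A6.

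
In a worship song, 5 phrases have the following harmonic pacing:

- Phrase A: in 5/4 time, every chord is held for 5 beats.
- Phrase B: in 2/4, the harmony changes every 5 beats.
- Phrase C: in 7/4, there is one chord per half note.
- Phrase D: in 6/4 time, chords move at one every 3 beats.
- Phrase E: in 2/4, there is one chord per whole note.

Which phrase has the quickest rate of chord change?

Phrase C

A: each chord is 5 beats in 5/4, so 1 per bar.
B: each chord is 5 beats in 2/4, so 0.4 per bar.
C: each chord is 2 beats in 7/4, so 3.5 per bar.
D: each chord is 3 beats in 6/4, so 2 per bar.
E: each chord is 4 beats in 2/4, so 0.5 per bar.
Fastest is C at 3.5 chords/bar.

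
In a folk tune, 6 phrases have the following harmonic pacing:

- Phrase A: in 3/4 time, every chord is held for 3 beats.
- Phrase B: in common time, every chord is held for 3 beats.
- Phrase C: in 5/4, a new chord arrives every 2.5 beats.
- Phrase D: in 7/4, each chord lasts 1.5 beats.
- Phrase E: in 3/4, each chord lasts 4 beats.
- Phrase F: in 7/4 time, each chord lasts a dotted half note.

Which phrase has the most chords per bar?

Phrase D

A: 3/3 = 1 chord/bar.
B: 4/3 = 4/3 chords/bar.
C: 5/2.5 = 2 chords/bar.
D: 7/1.5 = 14/3 chords/bar.
E: 3/4 = 0.75 chords/bar.
F: 7/3 = 7/3 chords/bar.
Fastest is D at 14/3 chords/bar.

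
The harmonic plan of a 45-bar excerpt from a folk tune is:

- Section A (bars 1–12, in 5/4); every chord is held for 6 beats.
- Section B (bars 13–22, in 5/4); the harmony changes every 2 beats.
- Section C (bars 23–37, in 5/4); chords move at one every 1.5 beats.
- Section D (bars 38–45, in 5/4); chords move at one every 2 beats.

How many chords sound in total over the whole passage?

105 chords

A has 60 beats and chords last 6 each, so 10 chords.
B has 50 beats and chords last 2 each, so 25 chords.
C has 75 beats and chords last 1.5 each, so 50 chords.
D has 40 beats and chords last 2 each, so 20 chords.
Total: 10 + 25 + 50 + 20 = 105.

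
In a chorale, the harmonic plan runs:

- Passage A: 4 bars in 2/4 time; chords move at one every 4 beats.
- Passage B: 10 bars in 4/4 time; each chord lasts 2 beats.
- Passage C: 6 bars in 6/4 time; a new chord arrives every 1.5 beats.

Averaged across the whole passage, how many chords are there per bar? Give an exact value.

2.3 chords per bar

A: 4 × 2 = 8 beats ÷ 4 = 2 chords.
B: 10 × 4 = 40 beats ÷ 2 = 20 chords.
C: 6 × 6 = 36 beats ÷ 1.5 = 24 chords.
Overall: 46 chords over 20 bars → 46/20 = 2.3 chords per bar.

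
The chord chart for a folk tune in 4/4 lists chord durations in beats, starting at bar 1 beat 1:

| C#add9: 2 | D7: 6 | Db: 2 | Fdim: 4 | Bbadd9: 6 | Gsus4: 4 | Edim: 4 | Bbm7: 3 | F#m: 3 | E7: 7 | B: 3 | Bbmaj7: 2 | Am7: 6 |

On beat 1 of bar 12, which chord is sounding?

Bbmaj7

Beat 1 of bar 12 is beat (12−1)×4 + 1 = 45 overall.
Running totals: C#add9 ends at 2, D7 ends at 8, Db ends at 10, Fdim ends at 14, Bbadd9 ends at 20, Gsus4 ends at 24, Edim ends at 28, Bbm7 ends at 31, F#m ends at 34, E7 ends at 41, B ends at 44, Bbmaj7 ends at 46.
Beat 45 falls within Bbmaj7.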